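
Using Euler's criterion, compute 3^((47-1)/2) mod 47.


p = 47 is prime and the exponent is (p-1)/2 = 23, so by Euler's criterion 3^23 = (3/47) = +1 or -1 mod 47.
Compute by square-and-multiply:
  23 = 16 + 4 + 2 + 1 (binary 10111)
  Repeated squaring mod 47: 3^1 = 3, 3^2 = 9, 3^4 = 34, 3^8 = 28, 3^16 = 32
  3^23 = 3^16 * 3^4 * 3^2 * 3^1 = 32 * 34 * 9 * 3 mod 47
    32 * 34 = 1088 = 7 mod 47
    7 * 9 = 63 = 16 mod 47
    16 * 3 = 48 = 1 mod 47
  3^23 = 1 mod 47
Result 1: 3 is a quadratic residue mod 47.
3^23 mod 47 = 1

1


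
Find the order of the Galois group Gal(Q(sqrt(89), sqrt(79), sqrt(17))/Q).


The 3 square roots of distinct primes are multiplicatively independent over Q,
so [K:Q] = 2^3 and Gal(K/Q) is isomorphic to (Z/2Z)^3.
|Gal| = 2^3 = 8

8


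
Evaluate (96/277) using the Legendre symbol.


p = 277 is prime, so compute (96/277) with the reciprocity algorithm (Jacobi-symbol steps: pull out 2s via (2/n), flip via reciprocity, reduce):
  pull out 2: (2/277) = -1  (since 277 mod 8 = 5)
  pull out 2: (2/277) = -1  (since 277 mod 8 = 5)
  pull out 2: (2/277) = -1  (since 277 mod 8 = 5)
  pull out 2: (2/277) = -1  (since 277 mod 8 = 5)
  pull out 2: (2/277) = -1  (since 277 mod 8 = 5)
  reciprocity: (3/277) -> +(277/3)
  reduce: (1/3)
  (1/3) = 1
Product of signs = -1
(96/277) = -1

-1


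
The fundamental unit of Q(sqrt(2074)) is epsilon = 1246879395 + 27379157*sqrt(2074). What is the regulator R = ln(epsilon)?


epsilon = 1246879395 + 27379157*sqrt(2074)
= 2.4938e+09
R = ln(2.4938e+09)
= 21.6371

21.6371


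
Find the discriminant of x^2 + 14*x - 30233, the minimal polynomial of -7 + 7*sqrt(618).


The element -7 + 7*sqrt(618) has minimal polynomial:
x^2 + 14*x - 30233
Discriminant = (14)^2 - 4*(-30233)
= 196 + 120932
= 121128

121128


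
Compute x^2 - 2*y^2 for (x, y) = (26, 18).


x^2 - d*y^2
= 26^2 - 2*18^2
= 676 - 648
= 28

28


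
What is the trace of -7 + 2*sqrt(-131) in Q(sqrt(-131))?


Tr(a + b*sqrt(d)) = (a + b*sqrt(d)) + (a - b*sqrt(d)) = 2a
= 2 * (-7)
= -14

-14


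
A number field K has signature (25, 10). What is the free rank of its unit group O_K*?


By Dirichlet's unit theorem:
rank = r1 + r2 - 1
= 25 + 10 - 1
= 34

34


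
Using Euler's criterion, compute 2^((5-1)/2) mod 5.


p = 5 is prime and the exponent is (p-1)/2 = 2, so by Euler's criterion 2^2 = (2/5) = +1 or -1 mod 5.
Compute by square-and-multiply:
  2 = 2 (binary 10)
  Repeated squaring mod 5: 2^1 = 2, 2^2 = 4
  2^2 = 4 mod 5
Result 4 = p - 1 = -1 mod 5: 2 is a quadratic non-residue mod 5. As a residue in [0, p-1] the value is 4.
2^2 mod 5 = 4

4


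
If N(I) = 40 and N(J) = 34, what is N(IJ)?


N(IJ) = N(I) * N(J)
= 40 * 34
= 1360

1360


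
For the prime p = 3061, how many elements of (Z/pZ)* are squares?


For prime p, the number of non-zero quadratic residues is (p-1)/2.
= (3061-1)/2
= 1530

1530


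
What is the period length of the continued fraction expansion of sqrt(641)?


Run the CF algorithm for sqrt(641).
a_0 = floor(sqrt(641)) = 25; set m_0=0, q_0=1.
Recurrence: m' = q*a - m,  q' = (d - m'^2)/q,  a' = floor((a_0 + m')/q').
  step 1: m=25, q=16, a=3
  step 2: m=23, q=7, a=6
  step 3: m=19, q=40, a=1
  step 4: m=21, q=5, a=9
  step 5: m=24, q=13, a=3
  step 6: m=15, q=32, a=1
  step 7: m=17, q=11, a=3
  step 8: m=16, q=35, a=1
  step 9: m=19, q=8, a=5
  step 10: m=21, q=25, a=1
  step 11: m=4, q=25, a=1
  step 12: m=21, q=8, a=5
  step 13: m=19, q=35, a=1
  step 14: m=16, q=11, a=3
  step 15: m=17, q=32, a=1
  step 16: m=15, q=13, a=3
  step 17: m=24, q=5, a=9
  step 18: m=21, q=40, a=1
  step 19: m=19, q=7, a=6
  step 20: m=23, q=16, a=3
  step 21: m=25, q=1, a=50
a_21 = 2*a_0 = 50, so the period closes here.
sqrt(641) = [25; 3, 6, 1, 9, 3, 1, 3, 1, 5, 1, 1, 5, 1, 3, 1, 3, 9, 1, 6, 3, 50]
Period length = 21

21


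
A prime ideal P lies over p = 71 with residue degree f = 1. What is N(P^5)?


N(P^a) = p^(a*f)
= 71^(5*1)
= 71^5
= 1804229351

1804229351


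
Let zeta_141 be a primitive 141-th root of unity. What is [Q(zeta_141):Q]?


The degree equals Euler's totient phi(141).
141 = 3 * 47
phi(141) = 92

92


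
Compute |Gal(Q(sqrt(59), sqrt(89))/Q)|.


The 2 square roots of distinct primes are multiplicatively independent over Q,
so [K:Q] = 2^2 and Gal(K/Q) is isomorphic to (Z/2Z)^2.
|Gal| = 2^2 = 4

4


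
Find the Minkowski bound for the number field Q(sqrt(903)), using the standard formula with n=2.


d = 903, d mod 4 = 3, so disc(K) = 4d = 3612; |disc(K)| = 3612
Real quadratic field, so n = 2, s = r2 = 0, r1 = 2
M = (n!/n^n) * (4/pi)^s * sqrt(|disc(K)|) = (2!/2^2) * (4/pi)^0 * sqrt(3612)
= 0.5 * 1.000000 * 60.099917
= 30.0500

30.0500


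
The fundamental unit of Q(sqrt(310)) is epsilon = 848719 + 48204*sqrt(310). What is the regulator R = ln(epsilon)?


epsilon = 848719 + 48204*sqrt(310)
= 1.6974e+06
R = ln(1.6974e+06)
= 14.3446

14.3446


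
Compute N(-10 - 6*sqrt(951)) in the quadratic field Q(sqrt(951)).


N(a + b*sqrt(d)) = a^2 - d*b^2
= (-10)^2 - (951)*(-6)^2
= 100 - 34236
= -34136

-34136


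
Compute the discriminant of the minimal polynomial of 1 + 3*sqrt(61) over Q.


The element 1 + 3*sqrt(61) has minimal polynomial:
x^2 - 2*x - 548
Discriminant = (-2)^2 - 4*(-548)
= 4 + 2192
= 2196

2196


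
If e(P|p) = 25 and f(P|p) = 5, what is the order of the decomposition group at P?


|D_P| = e * f
= 25 * 5
= 125

125


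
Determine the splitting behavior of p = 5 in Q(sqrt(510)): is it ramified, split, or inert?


K = Q(sqrt(510)). Since d mod 4 = 2, disc(K) = 2040.
Check p | disc: 2040 mod 5 = 0.
p divides disc, so p ramifies: (p) = P^2 with e=2, f=1, g=1.
Therefore p is ramified.

ramified


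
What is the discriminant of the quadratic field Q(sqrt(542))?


For K = Q(sqrt(d)) with d squarefree: disc(K) = d if d = 1 mod 4, and disc(K) = 4d if d = 2 or 3 mod 4.
Here d = 542, and d mod 4 = 2.
d = 2 mod 4, not 1 (O_K = Z[sqrt(d)]), so disc(K) = 4d = 4 * (542) = 2168

2168


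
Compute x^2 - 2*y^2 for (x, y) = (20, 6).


x^2 - d*y^2
= 20^2 - 2*6^2
= 400 - 72
= 328

328


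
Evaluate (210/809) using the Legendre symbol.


p = 809 is prime, so compute (210/809) with the reciprocity algorithm (Jacobi-symbol steps: pull out 2s via (2/n), flip via reciprocity, reduce):
  pull out 2: (2/809) = +1  (since 809 mod 8 = 1)
  reciprocity: (105/809) -> +(809/105)
  reduce: (74/105)
  pull out 2: (2/105) = +1  (since 105 mod 8 = 1)
  reciprocity: (37/105) -> +(105/37)
  reduce: (31/37)
  reciprocity: (31/37) -> +(37/31)
  reduce: (6/31)
  pull out 2: (2/31) = +1  (since 31 mod 8 = 7)
  reciprocity: (3/31) -> -(31/3)
  reduce: (1/3)
  (1/3) = 1
Product of signs = -1
(210/809) = -1

-1


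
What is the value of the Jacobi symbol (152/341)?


Compute (152/341) via quadratic reciprocity:
  pull out 2: (2/341) = -1  (since 341 mod 8 = 5)
  pull out 2: (2/341) = -1  (since 341 mod 8 = 5)
  pull out 2: (2/341) = -1  (since 341 mod 8 = 5)
  reciprocity: (19/341) -> +(341/19)
  reduce: (18/19)
  pull out 2: (2/19) = -1  (since 19 mod 8 = 3)
  reciprocity: (9/19) -> +(19/9)
  reduce: (1/9)
  (1/9) = 1
Product of signs = 1

1


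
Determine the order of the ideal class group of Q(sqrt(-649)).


K = Q(sqrt(-649)). d mod 4 = 3, so D = disc(K) = 4d = -2596
h(K) equals the number of primitive reduced positive-definite forms (a, b, c) = a*x^2 + b*x*y + c*y^2 with b^2 - 4ac = D,
where reduced means |b| <= a <= c, with b >= 0 whenever |b| = a or a = c, and primitive means gcd(a, b, c) = 1.
Reduced forces 3a^2 <= |D| = 2596, so 1 <= a <= 29; b must have the parity of D, and c = (b^2 - D)/(4a) must be an integer >= a.
Enumerate a = 1..29, b in [-a, a]:
  a=1: (1, 0, 649)  [1]
  a=2: (2, 2, 325)  [1]
  a=3..4: none
  a=5: (5, -2, 130), (5, 2, 130)  [2]
  a=6: none
  a=7: (7, -6, 94), (7, 6, 94)  [2]
  a=8..9: none
  a=10: (10, -2, 65), (10, 2, 65)  [2]
  a=11: (11, 0, 59)  [1]
  a=12: none
  a=13: (13, -2, 50), (13, 2, 50)  [2]
  a=14: (14, -6, 47), (14, 6, 47)  [2]
  a=15..18: none
  a=19: (19, -8, 35), (19, 8, 35)  [2]
  a=20..21: none
  a=22: (22, 22, 35)  [1]
  a=23: (23, -16, 31), (23, 16, 31)  [2]
  a=24: none
  a=25: (25, -2, 26), (25, 2, 26)  [2]
  a=26..29: none
Total reduced forms: 1 + 1 + 2 + 2 + 2 + 1 + 2 + 2 + 2 + 1 + 2 + 2 = 20
h = 20

20


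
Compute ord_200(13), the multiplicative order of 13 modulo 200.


We want ord_200(13), the smallest k >= 1 with 13^k = 1 mod 200.
n = 200 = 2^3 * 5^2, phi(200) = 80; the order divides phi(n).
Divisors of 80: 1, 2, 4, 5, 8, 10, 16, 20, 40, 80
Repeated squaring mod 200: 13^1 = 13, 13^2 = 169, 13^4 = 161, 13^8 = 121, 13^16 = 41, 13^32 = 81, 13^64 = 161
Test divisors in increasing order:
  k=1: 13^1 = 13 mod 200
  k=2: 13^2 = 169 mod 200
  k=4: 13^4 = 161 mod 200
  k=5: 13^5 = 161 * 13 = 93 mod 200
  k=8: 13^8 = 121 mod 200
  k=10: 13^10 = 121 * 169 = 49 mod 200
  k=16: 13^16 = 41 mod 200
  k=20: 13^20 = 41 * 161 = 1 mod 200  <- first divisor giving 1
Order = 20

20


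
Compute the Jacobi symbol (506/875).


Compute (506/875) via quadratic reciprocity:
  pull out 2: (2/875) = -1  (since 875 mod 8 = 3)
  reciprocity: (253/875) -> +(875/253)
  reduce: (116/253)
  pull out 2: (2/253) = -1  (since 253 mod 8 = 5)
  pull out 2: (2/253) = -1  (since 253 mod 8 = 5)
  reciprocity: (29/253) -> +(253/29)
  reduce: (21/29)
  reciprocity: (21/29) -> +(29/21)
  reduce: (8/21)
  pull out 2: (2/21) = -1  (since 21 mod 8 = 5)
  pull out 2: (2/21) = -1  (since 21 mod 8 = 5)
  pull out 2: (2/21) = -1  (since 21 mod 8 = 5)
  (1/21) = 1
Product of signs = 1

1


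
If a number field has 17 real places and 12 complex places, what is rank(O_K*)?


By Dirichlet's unit theorem:
rank = r1 + r2 - 1
= 17 + 12 - 1
= 28

28


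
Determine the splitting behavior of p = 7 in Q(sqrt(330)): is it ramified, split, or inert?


K = Q(sqrt(330)). Since d mod 4 = 2, disc(K) = 1320.
Check p | disc: 1320 mod 7 = 4.
p does not divide disc. Compute Legendre symbol (d/p):
1^((7-1)/2) mod 7 = 1
(d/p) = 1, so p splits: (p) = P*P' with e=1, f=1, g=2.
Therefore p is split.

split


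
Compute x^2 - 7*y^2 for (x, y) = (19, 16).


x^2 - d*y^2
= 19^2 - 7*16^2
= 361 - 1792
= -1431

-1431


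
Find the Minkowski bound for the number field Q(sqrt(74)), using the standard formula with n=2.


d = 74, d mod 4 = 2, so disc(K) = 4d = 296; |disc(K)| = 296
Real quadratic field, so n = 2, s = r2 = 0, r1 = 2
M = (n!/n^n) * (4/pi)^s * sqrt(|disc(K)|) = (2!/2^2) * (4/pi)^0 * sqrt(296)
= 0.5 * 1.000000 * 17.204651
= 8.6023

8.6023


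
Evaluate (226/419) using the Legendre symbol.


p = 419 is prime, so compute (226/419) with the reciprocity algorithm (Jacobi-symbol steps: pull out 2s via (2/n), flip via reciprocity, reduce):
  pull out 2: (2/419) = -1  (since 419 mod 8 = 3)
  reciprocity: (113/419) -> +(419/113)
  reduce: (80/113)
  pull out 2: (2/113) = +1  (since 113 mod 8 = 1)
  pull out 2: (2/113) = +1  (since 113 mod 8 = 1)
  pull out 2: (2/113) = +1  (since 113 mod 8 = 1)
  pull out 2: (2/113) = +1  (since 113 mod 8 = 1)
  reciprocity: (5/113) -> +(113/5)
  reduce: (3/5)
  reciprocity: (3/5) -> +(5/3)
  reduce: (2/3)
  pull out 2: (2/3) = -1  (since 3 mod 8 = 3)
  (1/3) = 1
Product of signs = 1
(226/419) = 1

1


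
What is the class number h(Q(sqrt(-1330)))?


K = Q(sqrt(-1330)). d mod 4 = 2, so D = disc(K) = 4d = -5320
h(K) equals the number of primitive reduced positive-definite forms (a, b, c) = a*x^2 + b*x*y + c*y^2 with b^2 - 4ac = D,
where reduced means |b| <= a <= c, with b >= 0 whenever |b| = a or a = c, and primitive means gcd(a, b, c) = 1.
Reduced forces 3a^2 <= |D| = 5320, so 1 <= a <= 42; b must have the parity of D, and c = (b^2 - D)/(4a) must be an integer >= a.
Enumerate a = 1..42, b in [-a, a]:
  a=1: (1, 0, 1330)  [1]
  a=2: (2, 0, 665)  [1]
  a=3..4: none
  a=5: (5, 0, 266)  [1]
  a=6: none
  a=7: (7, 0, 190)  [1]
  a=8..9: none
  a=10: (10, 0, 133)  [1]
  a=11: (11, -2, 121), (11, 2, 121)  [2]
  a=12: none
  a=13: (13, -6, 103), (13, 6, 103)  [2]
  a=14: (14, 0, 95)  [1]
  a=15..16: none
  a=17: (17, -16, 82), (17, 16, 82)  [2]
  a=18: none
  a=19: (19, 0, 70)  [1]
  a=20..21: none
  a=22: (22, -20, 65), (22, 20, 65)  [2]
  a=23: (23, -4, 58), (23, 4, 58)  [2]
  a=24..25: none
  a=26: (26, -20, 55), (26, 20, 55)  [2]
  a=27..28: none
  a=29: (29, -4, 46), (29, 4, 46)  [2]
  a=30..33: none
  a=34: (34, -16, 41), (34, 16, 41)  [2]
  a=35: (35, 0, 38)  [1]
  a=36..42: none
Total reduced forms: 1 + 1 + 1 + 1 + 1 + 2 + 2 + 1 + 2 + 1 + 2 + 2 + 2 + 2 + 2 + 1 = 24
h = 24

24


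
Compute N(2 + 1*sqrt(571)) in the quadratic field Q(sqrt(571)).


N(a + b*sqrt(d)) = a^2 - d*b^2
= (2)^2 - (571)*(1)^2
= 4 - 571
= -567

-567


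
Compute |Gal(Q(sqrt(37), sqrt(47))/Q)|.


The 2 square roots of distinct primes are multiplicatively independent over Q,
so [K:Q] = 2^2 and Gal(K/Q) is isomorphic to (Z/2Z)^2.
|Gal| = 2^2 = 4

4


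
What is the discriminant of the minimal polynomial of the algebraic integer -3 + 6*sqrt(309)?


The element -3 + 6*sqrt(309) has minimal polynomial:
x^2 + 6*x - 11115
Discriminant = (6)^2 - 4*(-11115)
= 36 + 44460
= 44496

44496


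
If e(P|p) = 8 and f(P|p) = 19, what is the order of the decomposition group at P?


|D_P| = e * f
= 8 * 19
= 152

152


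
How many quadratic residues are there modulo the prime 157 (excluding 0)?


For prime p, the number of non-zero quadratic residues is (p-1)/2.
= (157-1)/2
= 78

78


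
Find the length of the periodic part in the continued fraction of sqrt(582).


Run the CF algorithm for sqrt(582).
a_0 = floor(sqrt(582)) = 24; set m_0=0, q_0=1.
Recurrence: m' = q*a - m,  q' = (d - m'^2)/q,  a' = floor((a_0 + m')/q').
  step 1: m=24, q=6, a=8
  step 2: m=24, q=1, a=48
a_2 = 2*a_0 = 48, so the period closes here.
sqrt(582) = [24; 8, 48]
Period length = 2

2


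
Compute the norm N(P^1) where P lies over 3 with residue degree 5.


N(P^a) = p^(a*f)
= 3^(1*5)
= 3^5
= 243

243


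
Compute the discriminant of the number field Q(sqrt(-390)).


For K = Q(sqrt(d)) with d squarefree: disc(K) = d if d = 1 mod 4, and disc(K) = 4d if d = 2 or 3 mod 4.
Here d = -390, and d mod 4 = 2.
d = 2 mod 4, not 1 (O_K = Z[sqrt(d)]), so disc(K) = 4d = 4 * (-390) = -1560

-1560


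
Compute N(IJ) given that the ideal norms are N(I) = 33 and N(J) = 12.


N(IJ) = N(I) * N(J)
= 33 * 12
= 396

396


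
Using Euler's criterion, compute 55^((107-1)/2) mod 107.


p = 107 is prime and the exponent is (p-1)/2 = 53, so by Euler's criterion 55^53 = (55/107) = +1 or -1 mod 107.
Compute by square-and-multiply:
  53 = 32 + 16 + 4 + 1 (binary 110101)
  Repeated squaring mod 107: 55^1 = 55, 55^2 = 29, 55^4 = 92, 55^8 = 11, 55^16 = 14, 55^32 = 89
  55^53 = 55^32 * 55^16 * 55^4 * 55^1 = 89 * 14 * 92 * 55 mod 107
    89 * 14 = 1246 = 69 mod 107
    69 * 92 = 6348 = 35 mod 107
    35 * 55 = 1925 = 106 mod 107
  55^53 = 106 mod 107
Result 106 = p - 1 = -1 mod 107: 55 is a quadratic non-residue mod 107. As a residue in [0, p-1] the value is 106.
55^53 mod 107 = 106

106


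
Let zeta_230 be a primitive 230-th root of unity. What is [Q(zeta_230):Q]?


The degree equals Euler's totient phi(230).
230 = 2 * 5 * 23
phi(230) = 88

88


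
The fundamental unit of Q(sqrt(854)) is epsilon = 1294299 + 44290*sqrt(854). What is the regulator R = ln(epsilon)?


epsilon = 1294299 + 44290*sqrt(854)
= 2.5886e+06
R = ln(2.5886e+06)
= 14.7666

14.7666


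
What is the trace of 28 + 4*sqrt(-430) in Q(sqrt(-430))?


Tr(a + b*sqrt(d)) = (a + b*sqrt(d)) + (a - b*sqrt(d)) = 2a
= 2 * (28)
= 56

56


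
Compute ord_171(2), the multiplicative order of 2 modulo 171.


We want ord_171(2), the smallest k >= 1 with 2^k = 1 mod 171.
n = 171 = 3^2 * 19, phi(171) = 108; the order divides phi(n).
Divisors of 108: 1, 2, 3, 4, 6, 9, 12, 18, 27, 36, 54, 108
Repeated squaring mod 171: 2^1 = 2, 2^2 = 4, 2^4 = 16, 2^8 = 85, 2^16 = 43, 2^32 = 139, 2^64 = 169
Test divisors in increasing order:
  k=1: 2^1 = 2 mod 171
  k=2: 2^2 = 4 mod 171
  k=3: 2^3 = 4 * 2 = 8 mod 171
  k=4: 2^4 = 16 mod 171
  k=6: 2^6 = 16 * 4 = 64 mod 171
  k=9: 2^9 = 85 * 2 = 170 mod 171
  k=12: 2^12 = 85 * 16 = 163 mod 171
  k=18: 2^18 = 43 * 4 = 1 mod 171  <- first divisor giving 1
Order = 18

18


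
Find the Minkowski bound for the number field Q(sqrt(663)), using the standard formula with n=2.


d = 663, d mod 4 = 3, so disc(K) = 4d = 2652; |disc(K)| = 2652
Real quadratic field, so n = 2, s = r2 = 0, r1 = 2
M = (n!/n^n) * (4/pi)^s * sqrt(|disc(K)|) = (2!/2^2) * (4/pi)^0 * sqrt(2652)
= 0.5 * 1.000000 * 51.497573
= 25.7488

25.7488


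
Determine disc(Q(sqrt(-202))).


For K = Q(sqrt(d)) with d squarefree: disc(K) = d if d = 1 mod 4, and disc(K) = 4d if d = 2 or 3 mod 4.
Here d = -202, and d mod 4 = 2.
d = 2 mod 4, not 1 (O_K = Z[sqrt(d)]), so disc(K) = 4d = 4 * (-202) = -808

-808


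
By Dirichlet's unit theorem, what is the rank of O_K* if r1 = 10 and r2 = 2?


By Dirichlet's unit theorem:
rank = r1 + r2 - 1
= 10 + 2 - 1
= 11

11


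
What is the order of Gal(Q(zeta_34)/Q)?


|Gal(Q(zeta_34)/Q)| = phi(34)
= 16

16


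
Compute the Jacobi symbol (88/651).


Compute (88/651) via quadratic reciprocity:
  pull out 2: (2/651) = -1  (since 651 mod 8 = 3)
  pull out 2: (2/651) = -1  (since 651 mod 8 = 3)
  pull out 2: (2/651) = -1  (since 651 mod 8 = 3)
  reciprocity: (11/651) -> -(651/11)
  reduce: (2/11)
  pull out 2: (2/11) = -1  (since 11 mod 8 = 3)
  (1/11) = 1
Product of signs = -1

-1


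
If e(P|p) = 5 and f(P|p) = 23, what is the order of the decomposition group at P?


|D_P| = e * f
= 5 * 23
= 115

115


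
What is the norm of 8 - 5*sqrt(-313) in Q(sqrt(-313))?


N(a + b*sqrt(d)) = a^2 - d*b^2
= (8)^2 - (-313)*(-5)^2
= 64 + 7825
= 7889

7889


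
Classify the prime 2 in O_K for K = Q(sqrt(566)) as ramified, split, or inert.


K = Q(sqrt(566)). Since d mod 4 = 2, disc(K) = 2264.
Check p | disc: 2264 mod 2 = 0.
p divides disc, so p ramifies: (p) = P^2 with e=2, f=1, g=1.
Therefore p is ramified.

ramified


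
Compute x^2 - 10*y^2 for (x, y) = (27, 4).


x^2 - d*y^2
= 27^2 - 10*4^2
= 729 - 160
= 569

569


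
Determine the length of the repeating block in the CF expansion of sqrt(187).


Run the CF algorithm for sqrt(187).
a_0 = floor(sqrt(187)) = 13; set m_0=0, q_0=1.
Recurrence: m' = q*a - m,  q' = (d - m'^2)/q,  a' = floor((a_0 + m')/q').
  step 1: m=13, q=18, a=1
  step 2: m=5, q=9, a=2
  step 3: m=13, q=2, a=13
  step 4: m=13, q=9, a=2
  step 5: m=5, q=18, a=1
  step 6: m=13, q=1, a=26
a_6 = 2*a_0 = 26, so the period closes here.
sqrt(187) = [13; 1, 2, 13, 2, 1, 26]
Period length = 6

6


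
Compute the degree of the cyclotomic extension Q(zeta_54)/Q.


The degree equals Euler's totient phi(54).
54 = 2 * 3^3
phi(54) = 18

18


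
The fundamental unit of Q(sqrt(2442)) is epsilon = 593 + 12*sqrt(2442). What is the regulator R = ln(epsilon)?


epsilon = 593 + 12*sqrt(2442)
= 1185.9992
R = ln(1185.9992)
= 7.0783

7.0783


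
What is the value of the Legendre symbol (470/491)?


p = 491 is prime, so compute (470/491) with the reciprocity algorithm (Jacobi-symbol steps: pull out 2s via (2/n), flip via reciprocity, reduce):
  pull out 2: (2/491) = -1  (since 491 mod 8 = 3)
  reciprocity: (235/491) -> -(491/235)
  reduce: (21/235)
  reciprocity: (21/235) -> +(235/21)
  reduce: (4/21)
  pull out 2: (2/21) = -1  (since 21 mod 8 = 5)
  pull out 2: (2/21) = -1  (since 21 mod 8 = 5)
  (1/21) = 1
Product of signs = 1
(470/491) = 1

1


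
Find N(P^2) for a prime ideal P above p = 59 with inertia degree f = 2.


N(P^a) = p^(a*f)
= 59^(2*2)
= 59^4
= 12117361

12117361


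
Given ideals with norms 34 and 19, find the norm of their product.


N(IJ) = N(I) * N(J)
= 34 * 19
= 646

646


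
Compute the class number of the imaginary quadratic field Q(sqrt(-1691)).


K = Q(sqrt(-1691)). d mod 4 = 1, so D = disc(K) = d = -1691
h(K) equals the number of primitive reduced positive-definite forms (a, b, c) = a*x^2 + b*x*y + c*y^2 with b^2 - 4ac = D,
where reduced means |b| <= a <= c, with b >= 0 whenever |b| = a or a = c, and primitive means gcd(a, b, c) = 1.
Reduced forces 3a^2 <= |D| = 1691, so 1 <= a <= 23; b must have the parity of D, and c = (b^2 - D)/(4a) must be an integer >= a.
Enumerate a = 1..23, b in [-a, a]:
  a=1: (1, 1, 423)  [1]
  a=2: none
  a=3: (3, -1, 141), (3, 1, 141)  [2]
  a=4: none
  a=5: (5, -3, 85), (5, 3, 85)  [2]
  a=6..8: none
  a=9: (9, -1, 47), (9, 1, 47)  [2]
  a=10: none
  a=11: (11, -5, 39), (11, 5, 39)  [2]
  a=12: none
  a=13: (13, -5, 33), (13, 5, 33)  [2]
  a=14: none
  a=15: (15, -13, 31), (15, -7, 29), (15, 7, 29), (15, 13, 31)  [4]
  a=16: none
  a=17: (17, -3, 25), (17, 3, 25)  [2]
  a=18: none
  a=19: (19, 19, 27)  [1]
  a=20..23: none
Total reduced forms: 1 + 2 + 2 + 2 + 2 + 2 + 4 + 2 + 1 = 18
h = 18

18


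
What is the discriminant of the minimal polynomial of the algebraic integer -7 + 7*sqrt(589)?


The element -7 + 7*sqrt(589) has minimal polynomial:
x^2 + 14*x - 28812
Discriminant = (14)^2 - 4*(-28812)
= 196 + 115248
= 115444

115444


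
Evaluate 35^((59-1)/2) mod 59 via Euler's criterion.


p = 59 is prime and the exponent is (p-1)/2 = 29, so by Euler's criterion 35^29 = (35/59) = +1 or -1 mod 59.
Compute by square-and-multiply:
  29 = 16 + 8 + 4 + 1 (binary 11101)
  Repeated squaring mod 59: 35^1 = 35, 35^2 = 45, 35^4 = 19, 35^8 = 7, 35^16 = 49
  35^29 = 35^16 * 35^8 * 35^4 * 35^1 = 49 * 7 * 19 * 35 mod 59
    49 * 7 = 343 = 48 mod 59
    48 * 19 = 912 = 27 mod 59
    27 * 35 = 945 = 1 mod 59
  35^29 = 1 mod 59
Result 1: 35 is a quadratic residue mod 59.
35^29 mod 59 = 1

1


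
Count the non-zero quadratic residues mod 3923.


For prime p, the number of non-zero quadratic residues is (p-1)/2.
= (3923-1)/2
= 1961

1961


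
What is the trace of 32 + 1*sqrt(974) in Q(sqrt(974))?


Tr(a + b*sqrt(d)) = (a + b*sqrt(d)) + (a - b*sqrt(d)) = 2a
= 2 * (32)
= 64

64


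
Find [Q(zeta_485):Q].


The degree equals Euler's totient phi(485).
485 = 5 * 97
phi(485) = 384

384


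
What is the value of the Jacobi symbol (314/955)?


Compute (314/955) via quadratic reciprocity:
  pull out 2: (2/955) = -1  (since 955 mod 8 = 3)
  reciprocity: (157/955) -> +(955/157)
  reduce: (13/157)
  reciprocity: (13/157) -> +(157/13)
  reduce: (1/13)
  (1/13) = 1
Product of signs = -1

-1


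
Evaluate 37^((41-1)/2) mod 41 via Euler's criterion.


p = 41 is prime and the exponent is (p-1)/2 = 20, so by Euler's criterion 37^20 = (37/41) = +1 or -1 mod 41.
Compute by square-and-multiply:
  20 = 16 + 4 (binary 10100)
  Repeated squaring mod 41: 37^1 = 37, 37^2 = 16, 37^4 = 10, 37^8 = 18, 37^16 = 37
  37^20 = 37^16 * 37^4 = 37 * 10 mod 41
    37 * 10 = 370 = 1 mod 41
  37^20 = 1 mod 41
Result 1: 37 is a quadratic residue mod 41.
37^20 mod 41 = 1

1


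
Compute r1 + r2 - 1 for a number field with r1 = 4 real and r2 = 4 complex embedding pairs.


By Dirichlet's unit theorem:
rank = r1 + r2 - 1
= 4 + 4 - 1
= 7

7


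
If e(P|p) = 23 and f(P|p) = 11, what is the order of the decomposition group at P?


|D_P| = e * f
= 23 * 11
= 253

253


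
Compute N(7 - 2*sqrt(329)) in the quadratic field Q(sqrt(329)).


N(a + b*sqrt(d)) = a^2 - d*b^2
= (7)^2 - (329)*(-2)^2
= 49 - 1316
= -1267

-1267


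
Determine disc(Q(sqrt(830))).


For K = Q(sqrt(d)) with d squarefree: disc(K) = d if d = 1 mod 4, and disc(K) = 4d if d = 2 or 3 mod 4.
Here d = 830, and d mod 4 = 2.
d = 2 mod 4, not 1 (O_K = Z[sqrt(d)]), so disc(K) = 4d = 4 * (830) = 3320

3320


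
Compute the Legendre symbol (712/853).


p = 853 is prime, so compute (712/853) with the reciprocity algorithm (Jacobi-symbol steps: pull out 2s via (2/n), flip via reciprocity, reduce):
  pull out 2: (2/853) = -1  (since 853 mod 8 = 5)
  pull out 2: (2/853) = -1  (since 853 mod 8 = 5)
  pull out 2: (2/853) = -1  (since 853 mod 8 = 5)
  reciprocity: (89/853) -> +(853/89)
  reduce: (52/89)
  pull out 2: (2/89) = +1  (since 89 mod 8 = 1)
  pull out 2: (2/89) = +1  (since 89 mod 8 = 1)
  reciprocity: (13/89) -> +(89/13)
  reduce: (11/13)
  reciprocity: (11/13) -> +(13/11)
  reduce: (2/11)
  pull out 2: (2/11) = -1  (since 11 mod 8 = 3)
  (1/11) = 1
Product of signs = 1
(712/853) = 1

1


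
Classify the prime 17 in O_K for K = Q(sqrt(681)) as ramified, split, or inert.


K = Q(sqrt(681)). Since d mod 4 = 1, disc(K) = 681.
Check p | disc: 681 mod 17 = 1.
p does not divide disc. Compute Legendre symbol (d/p):
1^((17-1)/2) mod 17 = 1
(d/p) = 1, so p splits: (p) = P*P' with e=1, f=1, g=2.
Therefore p is split.

split


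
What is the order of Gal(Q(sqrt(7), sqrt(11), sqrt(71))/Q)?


The 3 square roots of distinct primes are multiplicatively independent over Q,
so [K:Q] = 2^3 and Gal(K/Q) is isomorphic to (Z/2Z)^3.
|Gal| = 2^3 = 8

8


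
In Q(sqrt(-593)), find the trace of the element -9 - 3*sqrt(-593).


Tr(a + b*sqrt(d)) = (a + b*sqrt(d)) + (a - b*sqrt(d)) = 2a
= 2 * (-9)
= -18

-18


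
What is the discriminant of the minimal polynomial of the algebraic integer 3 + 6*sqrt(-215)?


The element 3 + 6*sqrt(-215) has minimal polynomial:
x^2 - 6*x + 7749
Discriminant = (-6)^2 - 4*(7749)
= 36 - 30996
= -30960

-30960


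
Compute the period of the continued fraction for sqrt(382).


Run the CF algorithm for sqrt(382).
a_0 = floor(sqrt(382)) = 19; set m_0=0, q_0=1.
Recurrence: m' = q*a - m,  q' = (d - m'^2)/q,  a' = floor((a_0 + m')/q').
  step 1: m=19, q=21, a=1
  step 2: m=2, q=18, a=1
  step 3: m=16, q=7, a=5
  step 4: m=19, q=3, a=12
  step 5: m=17, q=31, a=1
  step 6: m=14, q=6, a=5
  step 7: m=16, q=21, a=1
  step 8: m=5, q=17, a=1
  step 9: m=12, q=14, a=2
  step 10: m=16, q=9, a=3
  step 11: m=11, q=29, a=1
  step 12: m=18, q=2, a=18
  step 13: m=18, q=29, a=1
  step 14: m=11, q=9, a=3
  step 15: m=16, q=14, a=2
  step 16: m=12, q=17, a=1
  step 17: m=5, q=21, a=1
  step 18: m=16, q=6, a=5
  step 19: m=14, q=31, a=1
  step 20: m=17, q=3, a=12
  step 21: m=19, q=7, a=5
  step 22: m=16, q=18, a=1
  step 23: m=2, q=21, a=1
  step 24: m=19, q=1, a=38
a_24 = 2*a_0 = 38, so the period closes here.
sqrt(382) = [19; 1, 1, 5, 12, 1, 5, 1, 1, 2, 3, 1, 18, 1, 3, 2, 1, 1, 5, 1, 12, 5, 1, 1, 38]
Period length = 24

24


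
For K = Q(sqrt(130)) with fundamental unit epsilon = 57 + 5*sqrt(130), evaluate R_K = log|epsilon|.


epsilon = 57 + 5*sqrt(130)
= 114.0088
R = ln(114.0088)
= 4.7363

4.7363


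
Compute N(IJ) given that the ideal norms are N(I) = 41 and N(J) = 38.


N(IJ) = N(I) * N(J)
= 41 * 38
= 1558

1558


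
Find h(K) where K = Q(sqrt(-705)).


K = Q(sqrt(-705)). d mod 4 = 3, so D = disc(K) = 4d = -2820
h(K) equals the number of primitive reduced positive-definite forms (a, b, c) = a*x^2 + b*x*y + c*y^2 with b^2 - 4ac = D,
where reduced means |b| <= a <= c, with b >= 0 whenever |b| = a or a = c, and primitive means gcd(a, b, c) = 1.
Reduced forces 3a^2 <= |D| = 2820, so 1 <= a <= 30; b must have the parity of D, and c = (b^2 - D)/(4a) must be an integer >= a.
Enumerate a = 1..30, b in [-a, a]:
  a=1: (1, 0, 705)  [1]
  a=2: (2, 2, 353)  [1]
  a=3: (3, 0, 235)  [1]
  a=4: none
  a=5: (5, 0, 141)  [1]
  a=6: (6, 6, 119)  [1]
  a=7: (7, -6, 102), (7, 6, 102)  [2]
  a=8..9: none
  a=10: (10, 10, 73)  [1]
  a=11..12: none
  a=13: (13, -12, 57), (13, 12, 57)  [2]
  a=14: (14, -6, 51), (14, 6, 51)  [2]
  a=15: (15, 0, 47)  [1]
  a=16: none
  a=17: (17, -6, 42), (17, 6, 42)  [2]
  a=18: none
  a=19: (19, -12, 39), (19, 12, 39)  [2]
  a=20: none
  a=21: (21, -6, 34), (21, 6, 34)  [2]
  a=22: none
  a=23: (23, -20, 35), (23, 20, 35)  [2]
  a=24..25: none
  a=26: (26, -14, 29), (26, 14, 29)  [2]
  a=27..29: none
  a=30: (30, 30, 31)  [1]
Total reduced forms: 1 + 1 + 1 + 1 + 1 + 2 + 1 + 2 + 2 + 1 + 2 + 2 + 2 + 2 + 2 + 1 = 24
h = 24

24


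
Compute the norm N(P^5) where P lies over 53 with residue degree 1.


N(P^a) = p^(a*f)
= 53^(5*1)
= 53^5
= 418195493

418195493


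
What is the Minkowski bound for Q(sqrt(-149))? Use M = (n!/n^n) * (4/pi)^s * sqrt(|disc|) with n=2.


d = -149, d mod 4 = 3, so disc(K) = 4d = -596; |disc(K)| = 596
Imaginary quadratic field, so n = 2, s = r2 = 1, r1 = 0
M = (n!/n^n) * (4/pi)^s * sqrt(|disc(K)|) = (2!/2^2) * (4/pi)^1 * sqrt(596)
= 0.5 * 1.273240 * 24.413111
= 15.5419

15.5419


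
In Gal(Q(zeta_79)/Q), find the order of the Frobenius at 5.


The Frobenius at p in Gal(Q(zeta_n)/Q) = (Z/nZ)* is the class of p, so its order is ord_79(5), the smallest k >= 1 with 5^k = 1 mod 79.
n = 79 = 79, phi(79) = 78; the order divides phi(n).
Divisors of 78: 1, 2, 3, 6, 13, 26, 39, 78
Repeated squaring mod 79: 5^1 = 5, 5^2 = 25, 5^4 = 72, 5^8 = 49, 5^16 = 31, 5^32 = 13, 5^64 = 11
Test divisors in increasing order:
  k=1: 5^1 = 5 mod 79
  k=2: 5^2 = 25 mod 79
  k=3: 5^3 = 25 * 5 = 46 mod 79
  k=6: 5^6 = 72 * 25 = 62 mod 79
  k=13: 5^13 = 49 * 72 * 5 = 23 mod 79
  k=26: 5^26 = 31 * 49 * 25 = 55 mod 79
  k=39: 5^39 = 13 * 72 * 25 * 5 = 1 mod 79  <- first divisor giving 1
Order = 39

39


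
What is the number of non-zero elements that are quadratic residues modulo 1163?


For prime p, the number of non-zero quadratic residues is (p-1)/2.
= (1163-1)/2
= 581

581


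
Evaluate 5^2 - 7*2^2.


x^2 - d*y^2
= 5^2 - 7*2^2
= 25 - 28
= -3

-3


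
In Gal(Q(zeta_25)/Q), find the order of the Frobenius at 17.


The Frobenius at p in Gal(Q(zeta_n)/Q) = (Z/nZ)* is the class of p, so its order is ord_25(17), the smallest k >= 1 with 17^k = 1 mod 25.
n = 25 = 5^2, phi(25) = 20; the order divides phi(n).
Divisors of 20: 1, 2, 4, 5, 10, 20
Repeated squaring mod 25: 17^1 = 17, 17^2 = 14, 17^4 = 21, 17^8 = 16, 17^16 = 6
Test divisors in increasing order:
  k=1: 17^1 = 17 mod 25
  k=2: 17^2 = 14 mod 25
  k=4: 17^4 = 21 mod 25
  k=5: 17^5 = 21 * 17 = 7 mod 25
  k=10: 17^10 = 16 * 14 = 24 mod 25
  k=20: 17^20 = 6 * 21 = 1 mod 25  <- first divisor giving 1
Order = 20

20


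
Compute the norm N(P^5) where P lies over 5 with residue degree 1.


N(P^a) = p^(a*f)
= 5^(5*1)
= 5^5
= 3125

3125


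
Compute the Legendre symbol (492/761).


p = 761 is prime, so compute (492/761) with the reciprocity algorithm (Jacobi-symbol steps: pull out 2s via (2/n), flip via reciprocity, reduce):
  pull out 2: (2/761) = +1  (since 761 mod 8 = 1)
  pull out 2: (2/761) = +1  (since 761 mod 8 = 1)
  reciprocity: (123/761) -> +(761/123)
  reduce: (23/123)
  reciprocity: (23/123) -> -(123/23)
  reduce: (8/23)
  pull out 2: (2/23) = +1  (since 23 mod 8 = 7)
  pull out 2: (2/23) = +1  (since 23 mod 8 = 7)
  pull out 2: (2/23) = +1  (since 23 mod 8 = 7)
  (1/23) = 1
Product of signs = -1
(492/761) = -1

-1


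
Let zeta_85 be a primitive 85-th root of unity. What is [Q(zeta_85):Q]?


The degree equals Euler's totient phi(85).
85 = 5 * 17
phi(85) = 64

64


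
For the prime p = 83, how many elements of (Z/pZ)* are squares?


For prime p, the number of non-zero quadratic residues is (p-1)/2.
= (83-1)/2
= 41

41


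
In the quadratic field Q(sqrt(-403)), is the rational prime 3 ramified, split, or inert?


K = Q(sqrt(-403)). Since d mod 4 = 1, disc(K) = -403.
Check p | disc: -403 mod 3 = 2.
p does not divide disc. Compute Legendre symbol (d/p):
2^((3-1)/2) mod 3 = -1
(d/p) = -1, so p is inert: (p) stays prime with e=1, f=2, g=1.
Therefore p is inert.

inert


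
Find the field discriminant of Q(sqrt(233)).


For K = Q(sqrt(d)) with d squarefree: disc(K) = d if d = 1 mod 4, and disc(K) = 4d if d = 2 or 3 mod 4.
Here d = 233, and d mod 4 = 1.
d = 1 mod 4 (O_K = Z[(1+sqrt(d))/2]), so disc(K) = d = 233

233


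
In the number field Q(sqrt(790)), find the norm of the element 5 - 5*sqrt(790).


N(a + b*sqrt(d)) = a^2 - d*b^2
= (5)^2 - (790)*(-5)^2
= 25 - 19750
= -19725

-19725


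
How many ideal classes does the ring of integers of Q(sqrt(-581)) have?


K = Q(sqrt(-581)). d mod 4 = 3, so D = disc(K) = 4d = -2324
h(K) equals the number of primitive reduced positive-definite forms (a, b, c) = a*x^2 + b*x*y + c*y^2 with b^2 - 4ac = D,
where reduced means |b| <= a <= c, with b >= 0 whenever |b| = a or a = c, and primitive means gcd(a, b, c) = 1.
Reduced forces 3a^2 <= |D| = 2324, so 1 <= a <= 27; b must have the parity of D, and c = (b^2 - D)/(4a) must be an integer >= a.
Enumerate a = 1..27, b in [-a, a]:
  a=1: (1, 0, 581)  [1]
  a=2: (2, 2, 291)  [1]
  a=3: (3, -2, 194), (3, 2, 194)  [2]
  a=4: none
  a=5: (5, -4, 117), (5, 4, 117)  [2]
  a=6: (6, -2, 97), (6, 2, 97)  [2]
  a=7: (7, 0, 83)  [1]
  a=8: none
  a=9: (9, -4, 65), (9, 4, 65)  [2]
  a=10: (10, -6, 59), (10, 6, 59)  [2]
  a=11..12: none
  a=13: (13, -4, 45), (13, 4, 45)  [2]
  a=14: (14, 14, 45)  [1]
  a=15: (15, -14, 42), (15, -4, 39), (15, 4, 39), (15, 14, 42)  [4]
  a=16..17: none
  a=18: (18, -14, 35), (18, 14, 35)  [2]
  a=19..20: none
  a=21: (21, -14, 30), (21, 14, 30)  [2]
  a=22..24: none
  a=25: (25, -24, 29), (25, 24, 29)  [2]
  a=26: (26, -22, 27), (26, 22, 27)  [2]
  a=27: none
Total reduced forms: 1 + 1 + 2 + 2 + 2 + 1 + 2 + 2 + 2 + 1 + 4 + 2 + 2 + 2 + 2 = 28
h = 28

28


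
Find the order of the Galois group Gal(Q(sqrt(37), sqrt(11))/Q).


The 2 square roots of distinct primes are multiplicatively independent over Q,
so [K:Q] = 2^2 and Gal(K/Q) is isomorphic to (Z/2Z)^2.
|Gal| = 2^2 = 4

4


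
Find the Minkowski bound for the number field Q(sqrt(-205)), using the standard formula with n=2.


d = -205, d mod 4 = 3, so disc(K) = 4d = -820; |disc(K)| = 820
Imaginary quadratic field, so n = 2, s = r2 = 1, r1 = 0
M = (n!/n^n) * (4/pi)^s * sqrt(|disc(K)|) = (2!/2^2) * (4/pi)^1 * sqrt(820)
= 0.5 * 1.273240 * 28.635642
= 18.2300

18.2300


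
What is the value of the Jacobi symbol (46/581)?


Compute (46/581) via quadratic reciprocity:
  pull out 2: (2/581) = -1  (since 581 mod 8 = 5)
  reciprocity: (23/581) -> +(581/23)
  reduce: (6/23)
  pull out 2: (2/23) = +1  (since 23 mod 8 = 7)
  reciprocity: (3/23) -> -(23/3)
  reduce: (2/3)
  pull out 2: (2/3) = -1  (since 3 mod 8 = 3)
  (1/3) = 1
Product of signs = -1

-1


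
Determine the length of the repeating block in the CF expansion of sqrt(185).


Run the CF algorithm for sqrt(185).
a_0 = floor(sqrt(185)) = 13; set m_0=0, q_0=1.
Recurrence: m' = q*a - m,  q' = (d - m'^2)/q,  a' = floor((a_0 + m')/q').
  step 1: m=13, q=16, a=1
  step 2: m=3, q=11, a=1
  step 3: m=8, q=11, a=1
  step 4: m=3, q=16, a=1
  step 5: m=13, q=1, a=26
a_5 = 2*a_0 = 26, so the period closes here.
sqrt(185) = [13; 1, 1, 1, 1, 26]
Period length = 5

5


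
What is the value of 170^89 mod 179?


p = 179 is prime and the exponent is (p-1)/2 = 89, so by Euler's criterion 170^89 = (170/179) = +1 or -1 mod 179.
Compute by square-and-multiply:
  89 = 64 + 16 + 8 + 1 (binary 1011001)
  Repeated squaring mod 179: 170^1 = 170, 170^2 = 81, 170^4 = 117, 170^8 = 85, 170^16 = 65, 170^32 = 108, 170^64 = 29
  170^89 = 170^64 * 170^16 * 170^8 * 170^1 = 29 * 65 * 85 * 170 mod 179
    29 * 65 = 1885 = 95 mod 179
    95 * 85 = 8075 = 20 mod 179
    20 * 170 = 3400 = 178 mod 179
  170^89 = 178 mod 179
Result 178 = p - 1 = -1 mod 179: 170 is a quadratic non-residue mod 179. As a residue in [0, p-1] the value is 178.
170^89 mod 179 = 178

178


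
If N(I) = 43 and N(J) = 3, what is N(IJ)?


N(IJ) = N(I) * N(J)
= 43 * 3
= 129

129


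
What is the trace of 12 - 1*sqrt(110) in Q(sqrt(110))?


Tr(a + b*sqrt(d)) = (a + b*sqrt(d)) + (a - b*sqrt(d)) = 2a
= 2 * (12)
= 24

24


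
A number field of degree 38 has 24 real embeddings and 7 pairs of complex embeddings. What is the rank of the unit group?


By Dirichlet's unit theorem:
rank = r1 + r2 - 1
= 24 + 7 - 1
= 30

30


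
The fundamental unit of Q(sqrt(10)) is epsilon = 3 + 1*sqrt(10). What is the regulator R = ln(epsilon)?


epsilon = 3 + 1*sqrt(10)
= 6.1623
R = ln(6.1623)
= 1.8184

1.8184


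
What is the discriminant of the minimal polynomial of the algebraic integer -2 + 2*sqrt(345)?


The element -2 + 2*sqrt(345) has minimal polynomial:
x^2 + 4*x - 1376
Discriminant = (4)^2 - 4*(-1376)
= 16 + 5504
= 5520

5520


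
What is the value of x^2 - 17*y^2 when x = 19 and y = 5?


x^2 - d*y^2
= 19^2 - 17*5^2
= 361 - 425
= -64

-64


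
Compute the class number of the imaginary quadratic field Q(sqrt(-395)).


K = Q(sqrt(-395)). d mod 4 = 1, so D = disc(K) = d = -395
h(K) equals the number of primitive reduced positive-definite forms (a, b, c) = a*x^2 + b*x*y + c*y^2 with b^2 - 4ac = D,
where reduced means |b| <= a <= c, with b >= 0 whenever |b| = a or a = c, and primitive means gcd(a, b, c) = 1.
Reduced forces 3a^2 <= |D| = 395, so 1 <= a <= 11; b must have the parity of D, and c = (b^2 - D)/(4a) must be an integer >= a.
Enumerate a = 1..11, b in [-a, a]:
  a=1: (1, 1, 99)  [1]
  a=2: none
  a=3: (3, -1, 33), (3, 1, 33)  [2]
  a=4: none
  a=5: (5, 5, 21)  [1]
  a=6: none
  a=7: (7, -5, 15), (7, 5, 15)  [2]
  a=8: none
  a=9: (9, -1, 11), (9, 1, 11)  [2]
  a=10..11: none
Total reduced forms: 1 + 2 + 1 + 2 + 2 = 8
h = 8

8


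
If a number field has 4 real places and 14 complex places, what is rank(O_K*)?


By Dirichlet's unit theorem:
rank = r1 + r2 - 1
= 4 + 14 - 1
= 17

17


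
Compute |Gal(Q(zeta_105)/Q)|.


|Gal(Q(zeta_105)/Q)| = phi(105)
= 48

48


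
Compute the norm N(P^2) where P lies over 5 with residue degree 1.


N(P^a) = p^(a*f)
= 5^(2*1)
= 5^2
= 25

25


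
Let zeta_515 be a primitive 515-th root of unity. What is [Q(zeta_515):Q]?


The degree equals Euler's totient phi(515).
515 = 5 * 103
phi(515) = 408

408


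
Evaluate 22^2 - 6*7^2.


x^2 - d*y^2
= 22^2 - 6*7^2
= 484 - 294
= 190

190


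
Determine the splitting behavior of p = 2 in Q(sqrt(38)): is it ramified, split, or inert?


K = Q(sqrt(38)). Since d mod 4 = 2, disc(K) = 152.
Check p | disc: 152 mod 2 = 0.
p divides disc, so p ramifies: (p) = P^2 with e=2, f=1, g=1.
Therefore p is ramified.

ramified


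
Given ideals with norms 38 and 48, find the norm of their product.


N(IJ) = N(I) * N(J)
= 38 * 48
= 1824

1824


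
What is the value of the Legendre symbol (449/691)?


p = 691 is prime, so compute (449/691) with the reciprocity algorithm (Jacobi-symbol steps: pull out 2s via (2/n), flip via reciprocity, reduce):
  reciprocity: (449/691) -> +(691/449)
  reduce: (242/449)
  pull out 2: (2/449) = +1  (since 449 mod 8 = 1)
  reciprocity: (121/449) -> +(449/121)
  reduce: (86/121)
  pull out 2: (2/121) = +1  (since 121 mod 8 = 1)
  reciprocity: (43/121) -> +(121/43)
  reduce: (35/43)
  reciprocity: (35/43) -> -(43/35)
  reduce: (8/35)
  pull out 2: (2/35) = -1  (since 35 mod 8 = 3)
  pull out 2: (2/35) = -1  (since 35 mod 8 = 3)
  pull out 2: (2/35) = -1  (since 35 mod 8 = 3)
  (1/35) = 1
Product of signs = 1
(449/691) = 1

1


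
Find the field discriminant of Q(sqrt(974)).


For K = Q(sqrt(d)) with d squarefree: disc(K) = d if d = 1 mod 4, and disc(K) = 4d if d = 2 or 3 mod 4.
Here d = 974, and d mod 4 = 2.
d = 2 mod 4, not 1 (O_K = Z[sqrt(d)]), so disc(K) = 4d = 4 * (974) = 3896

3896


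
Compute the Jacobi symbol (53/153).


Compute (53/153) via quadratic reciprocity:
  reciprocity: (53/153) -> +(153/53)
  reduce: (47/53)
  reciprocity: (47/53) -> +(53/47)
  reduce: (6/47)
  pull out 2: (2/47) = +1  (since 47 mod 8 = 7)
  reciprocity: (3/47) -> -(47/3)
  reduce: (2/3)
  pull out 2: (2/3) = -1  (since 3 mod 8 = 3)
  (1/3) = 1
Product of signs = 1

1


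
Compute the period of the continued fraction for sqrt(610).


Run the CF algorithm for sqrt(610).
a_0 = floor(sqrt(610)) = 24; set m_0=0, q_0=1.
Recurrence: m' = q*a - m,  q' = (d - m'^2)/q,  a' = floor((a_0 + m')/q').
  step 1: m=24, q=34, a=1
  step 2: m=10, q=15, a=2
  step 3: m=20, q=14, a=3
  step 4: m=22, q=9, a=5
  step 5: m=23, q=9, a=5
  step 6: m=22, q=14, a=3
  step 7: m=20, q=15, a=2
  step 8: m=10, q=34, a=1
  step 9: m=24, q=1, a=48
a_9 = 2*a_0 = 48, so the period closes here.
sqrt(610) = [24; 1, 2, 3, 5, 5, 3, 2, 1, 48]
Period length = 9

9


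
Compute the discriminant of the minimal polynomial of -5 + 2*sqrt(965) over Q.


The element -5 + 2*sqrt(965) has minimal polynomial:
x^2 + 10*x - 3835
Discriminant = (10)^2 - 4*(-3835)
= 100 + 15340
= 15440

15440
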